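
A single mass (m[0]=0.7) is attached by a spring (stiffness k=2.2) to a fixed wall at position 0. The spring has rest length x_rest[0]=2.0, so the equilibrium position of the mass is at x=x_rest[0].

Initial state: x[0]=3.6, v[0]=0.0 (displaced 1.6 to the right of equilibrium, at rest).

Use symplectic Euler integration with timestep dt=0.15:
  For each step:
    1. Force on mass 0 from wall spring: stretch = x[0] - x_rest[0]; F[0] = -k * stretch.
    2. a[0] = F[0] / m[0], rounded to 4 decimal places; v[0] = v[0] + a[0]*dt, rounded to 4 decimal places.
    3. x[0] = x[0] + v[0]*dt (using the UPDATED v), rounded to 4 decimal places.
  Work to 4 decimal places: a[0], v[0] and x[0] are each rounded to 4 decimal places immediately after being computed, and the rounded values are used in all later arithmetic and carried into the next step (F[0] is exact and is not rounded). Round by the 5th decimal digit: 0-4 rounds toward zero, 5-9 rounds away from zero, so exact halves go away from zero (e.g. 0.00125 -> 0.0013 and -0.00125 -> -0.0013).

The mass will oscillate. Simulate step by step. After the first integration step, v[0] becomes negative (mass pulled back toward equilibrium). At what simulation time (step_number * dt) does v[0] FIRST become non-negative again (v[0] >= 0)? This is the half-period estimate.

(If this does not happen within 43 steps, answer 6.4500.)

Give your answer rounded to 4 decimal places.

Answer: 1.8000

Derivation:
Step 0: x=[3.6000] v=[0.0000]
Step 1: x=[3.4869] v=[-0.7543]
Step 2: x=[3.2686] v=[-1.4553]
Step 3: x=[2.9606] v=[-2.0534]
Step 4: x=[2.5847] v=[-2.5063]
Step 5: x=[2.1674] v=[-2.7819]
Step 6: x=[1.7383] v=[-2.8608]
Step 7: x=[1.3277] v=[-2.7374]
Step 8: x=[0.9646] v=[-2.4205]
Step 9: x=[0.6747] v=[-1.9324]
Step 10: x=[0.4786] v=[-1.3076]
Step 11: x=[0.3900] v=[-0.5904]
Step 12: x=[0.4153] v=[0.1686]
First v>=0 after going negative at step 12, time=1.8000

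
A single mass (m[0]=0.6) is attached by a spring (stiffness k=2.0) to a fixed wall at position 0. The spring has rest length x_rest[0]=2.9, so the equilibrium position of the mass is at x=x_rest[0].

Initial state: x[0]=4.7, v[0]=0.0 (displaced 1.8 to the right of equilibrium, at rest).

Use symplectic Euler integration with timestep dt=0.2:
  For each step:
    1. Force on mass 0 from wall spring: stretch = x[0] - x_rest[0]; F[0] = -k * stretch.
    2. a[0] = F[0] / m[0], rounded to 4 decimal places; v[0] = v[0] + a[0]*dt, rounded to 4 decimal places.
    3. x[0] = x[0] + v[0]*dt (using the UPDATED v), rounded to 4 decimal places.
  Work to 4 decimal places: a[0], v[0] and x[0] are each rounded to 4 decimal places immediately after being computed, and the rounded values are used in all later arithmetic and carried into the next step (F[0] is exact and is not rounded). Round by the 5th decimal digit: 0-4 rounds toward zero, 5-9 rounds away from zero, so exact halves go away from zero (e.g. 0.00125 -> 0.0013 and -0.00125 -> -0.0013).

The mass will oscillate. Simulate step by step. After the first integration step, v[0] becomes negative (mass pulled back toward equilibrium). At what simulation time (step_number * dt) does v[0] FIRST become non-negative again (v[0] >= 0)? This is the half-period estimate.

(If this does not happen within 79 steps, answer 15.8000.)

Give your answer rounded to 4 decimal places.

Answer: 1.8000

Derivation:
Step 0: x=[4.7000] v=[0.0000]
Step 1: x=[4.4600] v=[-1.2000]
Step 2: x=[4.0120] v=[-2.2400]
Step 3: x=[3.4157] v=[-2.9813]
Step 4: x=[2.7507] v=[-3.3251]
Step 5: x=[2.1056] v=[-3.2256]
Step 6: x=[1.5664] v=[-2.6960]
Step 7: x=[1.2050] v=[-1.8069]
Step 8: x=[1.0696] v=[-0.6769]
Step 9: x=[1.1783] v=[0.5434]
First v>=0 after going negative at step 9, time=1.8000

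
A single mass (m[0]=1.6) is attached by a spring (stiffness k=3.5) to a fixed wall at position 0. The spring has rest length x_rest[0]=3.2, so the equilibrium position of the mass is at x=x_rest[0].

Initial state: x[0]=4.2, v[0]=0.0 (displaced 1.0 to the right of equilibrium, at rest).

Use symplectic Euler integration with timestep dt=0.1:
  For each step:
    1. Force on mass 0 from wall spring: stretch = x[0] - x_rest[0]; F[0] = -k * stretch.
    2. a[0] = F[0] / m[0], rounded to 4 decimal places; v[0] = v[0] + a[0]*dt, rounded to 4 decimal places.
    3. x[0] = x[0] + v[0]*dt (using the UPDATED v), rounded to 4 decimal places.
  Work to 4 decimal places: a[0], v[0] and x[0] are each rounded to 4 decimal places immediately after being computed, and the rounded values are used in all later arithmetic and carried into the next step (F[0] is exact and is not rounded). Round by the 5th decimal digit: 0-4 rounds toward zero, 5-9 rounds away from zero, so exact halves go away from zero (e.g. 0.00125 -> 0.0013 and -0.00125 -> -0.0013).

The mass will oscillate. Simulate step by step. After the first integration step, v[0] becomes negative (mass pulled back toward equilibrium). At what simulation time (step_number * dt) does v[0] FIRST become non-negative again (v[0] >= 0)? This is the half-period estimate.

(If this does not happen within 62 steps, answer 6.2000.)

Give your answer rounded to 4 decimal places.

Answer: 2.2000

Derivation:
Step 0: x=[4.2000] v=[0.0000]
Step 1: x=[4.1781] v=[-0.2188]
Step 2: x=[4.1348] v=[-0.4328]
Step 3: x=[4.0711] v=[-0.6373]
Step 4: x=[3.9883] v=[-0.8279]
Step 5: x=[3.8883] v=[-1.0003]
Step 6: x=[3.7732] v=[-1.1509]
Step 7: x=[3.6456] v=[-1.2763]
Step 8: x=[3.5082] v=[-1.3738]
Step 9: x=[3.3641] v=[-1.4412]
Step 10: x=[3.2164] v=[-1.4771]
Step 11: x=[3.0683] v=[-1.4807]
Step 12: x=[2.9231] v=[-1.4519]
Step 13: x=[2.7840] v=[-1.3913]
Step 14: x=[2.6540] v=[-1.3003]
Step 15: x=[2.5359] v=[-1.1809]
Step 16: x=[2.4323] v=[-1.0356]
Step 17: x=[2.3455] v=[-0.8677]
Step 18: x=[2.2774] v=[-0.6808]
Step 19: x=[2.2295] v=[-0.4790]
Step 20: x=[2.2028] v=[-0.2667]
Step 21: x=[2.1979] v=[-0.0486]
Step 22: x=[2.2150] v=[0.1706]
First v>=0 after going negative at step 22, time=2.2000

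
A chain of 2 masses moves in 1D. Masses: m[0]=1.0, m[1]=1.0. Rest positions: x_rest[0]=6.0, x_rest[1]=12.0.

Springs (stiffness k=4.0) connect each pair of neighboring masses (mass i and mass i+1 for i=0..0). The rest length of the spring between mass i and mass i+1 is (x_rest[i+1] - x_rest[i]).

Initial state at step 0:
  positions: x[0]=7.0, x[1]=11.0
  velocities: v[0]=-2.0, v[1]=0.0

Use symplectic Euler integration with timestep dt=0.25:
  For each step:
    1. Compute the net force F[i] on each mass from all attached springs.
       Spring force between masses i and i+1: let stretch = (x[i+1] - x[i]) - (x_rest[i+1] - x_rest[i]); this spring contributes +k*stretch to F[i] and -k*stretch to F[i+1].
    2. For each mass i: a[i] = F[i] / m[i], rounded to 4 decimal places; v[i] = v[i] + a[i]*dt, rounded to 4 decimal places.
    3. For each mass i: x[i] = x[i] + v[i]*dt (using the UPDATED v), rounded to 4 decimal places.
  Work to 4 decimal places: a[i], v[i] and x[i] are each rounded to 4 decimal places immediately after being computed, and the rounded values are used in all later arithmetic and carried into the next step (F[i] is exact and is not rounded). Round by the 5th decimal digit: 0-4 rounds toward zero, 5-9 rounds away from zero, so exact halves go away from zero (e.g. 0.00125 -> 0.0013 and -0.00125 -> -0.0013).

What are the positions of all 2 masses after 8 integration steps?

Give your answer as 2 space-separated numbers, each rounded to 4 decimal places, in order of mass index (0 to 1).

Step 0: x=[7.0000 11.0000] v=[-2.0000 0.0000]
Step 1: x=[6.0000 11.5000] v=[-4.0000 2.0000]
Step 2: x=[4.8750 12.1250] v=[-4.5000 2.5000]
Step 3: x=[4.0625 12.4375] v=[-3.2500 1.2500]
Step 4: x=[3.8438 12.1563] v=[-0.8750 -1.1250]
Step 5: x=[4.2032 11.2969] v=[1.4375 -3.4375]
Step 6: x=[4.8360 10.1641] v=[2.5312 -4.5312]
Step 7: x=[5.3008 9.1993] v=[1.8593 -3.8593]
Step 8: x=[5.2403 8.7599] v=[-0.2422 -1.7578]

Answer: 5.2403 8.7599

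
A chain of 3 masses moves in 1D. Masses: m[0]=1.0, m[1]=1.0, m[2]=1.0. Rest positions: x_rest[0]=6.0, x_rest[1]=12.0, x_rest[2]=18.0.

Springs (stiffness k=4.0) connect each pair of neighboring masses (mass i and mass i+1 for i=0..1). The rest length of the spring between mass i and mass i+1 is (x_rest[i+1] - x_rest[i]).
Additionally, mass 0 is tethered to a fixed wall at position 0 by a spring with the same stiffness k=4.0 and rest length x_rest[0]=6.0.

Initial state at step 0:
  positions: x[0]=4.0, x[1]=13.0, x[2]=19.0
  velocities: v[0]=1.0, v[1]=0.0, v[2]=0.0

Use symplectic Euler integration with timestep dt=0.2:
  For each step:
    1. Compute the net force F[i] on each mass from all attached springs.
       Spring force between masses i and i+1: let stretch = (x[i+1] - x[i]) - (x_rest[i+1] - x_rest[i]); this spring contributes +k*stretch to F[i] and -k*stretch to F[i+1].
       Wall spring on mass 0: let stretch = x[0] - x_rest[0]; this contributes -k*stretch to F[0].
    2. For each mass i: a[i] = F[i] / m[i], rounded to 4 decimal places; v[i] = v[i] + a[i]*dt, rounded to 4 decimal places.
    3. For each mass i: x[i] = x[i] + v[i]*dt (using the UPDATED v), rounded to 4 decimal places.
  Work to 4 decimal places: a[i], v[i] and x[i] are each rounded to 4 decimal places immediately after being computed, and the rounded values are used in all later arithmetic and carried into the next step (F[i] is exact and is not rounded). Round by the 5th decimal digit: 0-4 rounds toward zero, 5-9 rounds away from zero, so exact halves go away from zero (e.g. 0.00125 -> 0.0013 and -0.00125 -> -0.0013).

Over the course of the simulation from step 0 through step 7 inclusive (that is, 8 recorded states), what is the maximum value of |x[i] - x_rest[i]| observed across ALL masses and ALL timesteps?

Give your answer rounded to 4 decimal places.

Answer: 2.2976

Derivation:
Step 0: x=[4.0000 13.0000 19.0000] v=[1.0000 0.0000 0.0000]
Step 1: x=[5.0000 12.5200 19.0000] v=[5.0000 -2.4000 0.0000]
Step 2: x=[6.4032 11.8736 18.9232] v=[7.0160 -3.2320 -0.3840]
Step 3: x=[7.6572 11.4799 18.6785] v=[6.2698 -1.9686 -1.2237]
Step 4: x=[8.2976 11.6263 18.2420] v=[3.2022 0.7321 -2.1826]
Step 5: x=[8.1430 12.2986 17.7070] v=[-0.7729 3.3617 -2.6752]
Step 6: x=[7.3504 13.1714 17.2666] v=[-3.9628 4.3639 -2.2019]
Step 7: x=[6.3131 13.7681 17.1310] v=[-5.1863 2.9833 -0.6781]
Max displacement = 2.2976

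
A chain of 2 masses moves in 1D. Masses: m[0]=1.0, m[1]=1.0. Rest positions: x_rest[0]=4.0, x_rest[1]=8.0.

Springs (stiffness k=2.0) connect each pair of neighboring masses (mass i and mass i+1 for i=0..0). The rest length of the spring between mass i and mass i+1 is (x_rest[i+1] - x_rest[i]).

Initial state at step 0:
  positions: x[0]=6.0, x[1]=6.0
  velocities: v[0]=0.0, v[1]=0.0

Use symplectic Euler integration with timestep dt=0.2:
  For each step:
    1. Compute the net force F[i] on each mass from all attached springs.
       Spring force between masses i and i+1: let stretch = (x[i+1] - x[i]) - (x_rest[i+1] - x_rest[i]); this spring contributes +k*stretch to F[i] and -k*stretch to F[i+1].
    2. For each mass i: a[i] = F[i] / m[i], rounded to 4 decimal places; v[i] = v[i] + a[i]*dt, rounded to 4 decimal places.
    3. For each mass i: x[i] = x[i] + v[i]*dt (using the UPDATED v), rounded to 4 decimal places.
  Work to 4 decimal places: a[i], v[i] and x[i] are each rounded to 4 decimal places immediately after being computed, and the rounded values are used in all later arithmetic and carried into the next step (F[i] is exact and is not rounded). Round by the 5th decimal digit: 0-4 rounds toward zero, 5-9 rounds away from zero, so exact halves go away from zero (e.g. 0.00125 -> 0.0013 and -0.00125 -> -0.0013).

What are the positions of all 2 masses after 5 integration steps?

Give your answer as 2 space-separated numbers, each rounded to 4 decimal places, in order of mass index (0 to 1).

Answer: 2.7742 9.2258

Derivation:
Step 0: x=[6.0000 6.0000] v=[0.0000 0.0000]
Step 1: x=[5.6800 6.3200] v=[-1.6000 1.6000]
Step 2: x=[5.0912 6.9088] v=[-2.9440 2.9440]
Step 3: x=[4.3278 7.6722] v=[-3.8170 3.8170]
Step 4: x=[3.5120 8.4880] v=[-4.0792 4.0792]
Step 5: x=[2.7742 9.2258] v=[-3.6888 3.6888]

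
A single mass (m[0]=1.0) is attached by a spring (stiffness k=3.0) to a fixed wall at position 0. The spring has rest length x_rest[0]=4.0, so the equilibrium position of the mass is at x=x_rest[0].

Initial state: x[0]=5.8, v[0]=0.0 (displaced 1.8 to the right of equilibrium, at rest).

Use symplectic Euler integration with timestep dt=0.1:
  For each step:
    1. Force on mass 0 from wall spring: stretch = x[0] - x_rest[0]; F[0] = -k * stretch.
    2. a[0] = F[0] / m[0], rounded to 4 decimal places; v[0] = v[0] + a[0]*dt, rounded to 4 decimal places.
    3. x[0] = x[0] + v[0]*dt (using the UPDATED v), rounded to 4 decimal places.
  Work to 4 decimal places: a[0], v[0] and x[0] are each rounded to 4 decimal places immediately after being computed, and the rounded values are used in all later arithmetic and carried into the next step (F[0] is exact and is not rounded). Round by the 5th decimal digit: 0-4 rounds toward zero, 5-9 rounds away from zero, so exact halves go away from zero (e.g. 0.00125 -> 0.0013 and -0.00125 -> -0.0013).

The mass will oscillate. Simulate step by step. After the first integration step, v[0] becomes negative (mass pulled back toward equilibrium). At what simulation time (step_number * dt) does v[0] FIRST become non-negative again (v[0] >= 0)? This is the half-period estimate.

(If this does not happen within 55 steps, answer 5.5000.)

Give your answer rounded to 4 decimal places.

Step 0: x=[5.8000] v=[0.0000]
Step 1: x=[5.7460] v=[-0.5400]
Step 2: x=[5.6396] v=[-1.0638]
Step 3: x=[5.4840] v=[-1.5557]
Step 4: x=[5.2839] v=[-2.0009]
Step 5: x=[5.0453] v=[-2.3861]
Step 6: x=[4.7753] v=[-2.6997]
Step 7: x=[4.4821] v=[-2.9323]
Step 8: x=[4.1744] v=[-3.0769]
Step 9: x=[3.8615] v=[-3.1292]
Step 10: x=[3.5527] v=[-3.0877]
Step 11: x=[3.2574] v=[-2.9535]
Step 12: x=[2.9843] v=[-2.7307]
Step 13: x=[2.7417] v=[-2.4260]
Step 14: x=[2.5369] v=[-2.0485]
Step 15: x=[2.3759] v=[-1.6096]
Step 16: x=[2.2637] v=[-1.1224]
Step 17: x=[2.2036] v=[-0.6015]
Step 18: x=[2.1973] v=[-0.0626]
Step 19: x=[2.2451] v=[0.4782]
First v>=0 after going negative at step 19, time=1.9000

Answer: 1.9000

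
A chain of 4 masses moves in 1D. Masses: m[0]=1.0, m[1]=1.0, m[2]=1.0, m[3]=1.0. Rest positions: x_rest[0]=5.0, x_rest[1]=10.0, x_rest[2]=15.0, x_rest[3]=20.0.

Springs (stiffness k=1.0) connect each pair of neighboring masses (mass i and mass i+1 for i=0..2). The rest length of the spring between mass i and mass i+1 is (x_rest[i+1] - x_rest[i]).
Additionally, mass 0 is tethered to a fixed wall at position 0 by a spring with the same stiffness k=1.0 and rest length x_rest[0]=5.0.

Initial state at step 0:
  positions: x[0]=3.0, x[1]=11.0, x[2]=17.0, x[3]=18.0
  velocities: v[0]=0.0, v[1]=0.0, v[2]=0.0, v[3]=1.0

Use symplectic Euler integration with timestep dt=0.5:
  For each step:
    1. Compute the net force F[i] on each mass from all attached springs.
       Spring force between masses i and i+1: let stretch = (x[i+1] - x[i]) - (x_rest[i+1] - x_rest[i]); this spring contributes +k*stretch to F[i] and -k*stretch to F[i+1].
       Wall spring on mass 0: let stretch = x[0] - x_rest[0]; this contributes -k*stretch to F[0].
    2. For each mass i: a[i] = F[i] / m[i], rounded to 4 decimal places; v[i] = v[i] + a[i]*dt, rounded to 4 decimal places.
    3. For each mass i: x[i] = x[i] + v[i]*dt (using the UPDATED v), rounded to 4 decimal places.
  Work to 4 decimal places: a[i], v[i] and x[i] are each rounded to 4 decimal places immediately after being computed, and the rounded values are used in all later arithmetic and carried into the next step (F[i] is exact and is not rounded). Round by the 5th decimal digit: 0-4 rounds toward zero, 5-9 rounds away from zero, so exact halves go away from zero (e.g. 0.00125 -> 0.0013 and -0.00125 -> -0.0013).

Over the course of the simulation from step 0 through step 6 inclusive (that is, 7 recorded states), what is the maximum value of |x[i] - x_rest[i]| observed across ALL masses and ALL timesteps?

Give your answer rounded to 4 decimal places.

Step 0: x=[3.0000 11.0000 17.0000 18.0000] v=[0.0000 0.0000 0.0000 1.0000]
Step 1: x=[4.2500 10.5000 15.7500 19.5000] v=[2.5000 -1.0000 -2.5000 3.0000]
Step 2: x=[6.0000 9.7500 14.1250 21.3125] v=[3.5000 -1.5000 -3.2500 3.6250]
Step 3: x=[7.1875 9.1563 13.2031 22.5782] v=[2.3750 -1.1875 -1.8438 2.5313]
Step 4: x=[7.0703 9.0821 13.6133 22.7501] v=[-0.2344 -0.1485 0.8204 0.3438]
Step 5: x=[5.6885 9.6377 15.1749 21.8878] v=[-2.7637 1.1112 3.1232 -1.7246]
Step 6: x=[3.8718 10.5903 17.0305 20.5973] v=[-3.6334 1.9052 3.7111 -2.5811]
Max displacement = 2.7501

Answer: 2.7501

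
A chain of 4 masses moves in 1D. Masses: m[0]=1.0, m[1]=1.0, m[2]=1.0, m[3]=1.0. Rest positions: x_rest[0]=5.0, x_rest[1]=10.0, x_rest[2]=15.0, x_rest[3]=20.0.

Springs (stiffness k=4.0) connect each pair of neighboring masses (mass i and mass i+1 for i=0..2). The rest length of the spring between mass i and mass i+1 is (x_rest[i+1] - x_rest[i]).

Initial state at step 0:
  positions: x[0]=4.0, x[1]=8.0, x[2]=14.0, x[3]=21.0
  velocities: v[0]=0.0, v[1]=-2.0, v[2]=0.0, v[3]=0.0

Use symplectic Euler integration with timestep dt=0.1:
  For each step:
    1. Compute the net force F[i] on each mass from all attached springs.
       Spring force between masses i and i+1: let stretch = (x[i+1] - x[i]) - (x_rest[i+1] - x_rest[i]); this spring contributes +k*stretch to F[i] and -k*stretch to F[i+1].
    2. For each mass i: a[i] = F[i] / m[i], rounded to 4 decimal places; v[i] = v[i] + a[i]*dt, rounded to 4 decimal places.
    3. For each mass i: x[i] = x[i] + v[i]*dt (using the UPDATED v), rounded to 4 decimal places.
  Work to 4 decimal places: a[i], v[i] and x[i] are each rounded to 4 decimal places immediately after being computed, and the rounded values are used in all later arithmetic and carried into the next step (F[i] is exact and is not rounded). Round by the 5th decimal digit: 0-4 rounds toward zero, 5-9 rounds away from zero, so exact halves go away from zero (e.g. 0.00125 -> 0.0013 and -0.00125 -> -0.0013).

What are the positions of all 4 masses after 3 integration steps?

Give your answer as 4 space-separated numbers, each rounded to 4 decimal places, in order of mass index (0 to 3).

Step 0: x=[4.0000 8.0000 14.0000 21.0000] v=[0.0000 -2.0000 0.0000 0.0000]
Step 1: x=[3.9600 7.8800 14.0400 20.9200] v=[-0.4000 -1.2000 0.4000 -0.8000]
Step 2: x=[3.8768 7.8496 14.1088 20.7648] v=[-0.8320 -0.3040 0.6880 -1.5520]
Step 3: x=[3.7525 7.9107 14.1935 20.5434] v=[-1.2429 0.6106 0.8467 -2.2144]

Answer: 3.7525 7.9107 14.1935 20.5434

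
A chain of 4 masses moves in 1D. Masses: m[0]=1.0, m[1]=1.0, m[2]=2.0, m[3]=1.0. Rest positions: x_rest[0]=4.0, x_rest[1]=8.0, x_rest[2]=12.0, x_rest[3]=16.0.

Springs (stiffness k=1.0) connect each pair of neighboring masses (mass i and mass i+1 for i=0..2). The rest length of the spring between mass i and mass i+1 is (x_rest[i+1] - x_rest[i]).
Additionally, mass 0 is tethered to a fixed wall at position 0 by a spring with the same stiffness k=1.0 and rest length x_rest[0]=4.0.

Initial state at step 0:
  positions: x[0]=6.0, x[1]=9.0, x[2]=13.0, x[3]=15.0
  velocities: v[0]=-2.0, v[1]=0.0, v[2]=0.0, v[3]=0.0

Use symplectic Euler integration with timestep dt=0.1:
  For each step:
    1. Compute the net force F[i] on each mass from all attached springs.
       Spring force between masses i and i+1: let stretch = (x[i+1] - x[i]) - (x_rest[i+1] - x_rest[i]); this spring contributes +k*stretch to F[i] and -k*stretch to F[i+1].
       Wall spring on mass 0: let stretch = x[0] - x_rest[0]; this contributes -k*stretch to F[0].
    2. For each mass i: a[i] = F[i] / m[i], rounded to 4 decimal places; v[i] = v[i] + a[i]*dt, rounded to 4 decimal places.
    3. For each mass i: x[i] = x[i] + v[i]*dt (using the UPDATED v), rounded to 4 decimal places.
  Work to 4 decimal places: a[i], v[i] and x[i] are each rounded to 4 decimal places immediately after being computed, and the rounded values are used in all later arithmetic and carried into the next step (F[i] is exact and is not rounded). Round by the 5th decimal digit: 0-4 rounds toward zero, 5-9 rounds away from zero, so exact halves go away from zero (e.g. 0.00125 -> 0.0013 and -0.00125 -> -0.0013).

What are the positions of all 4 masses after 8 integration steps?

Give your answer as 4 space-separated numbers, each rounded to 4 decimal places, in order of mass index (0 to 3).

Step 0: x=[6.0000 9.0000 13.0000 15.0000] v=[-2.0000 0.0000 0.0000 0.0000]
Step 1: x=[5.7700 9.0100 12.9900 15.0200] v=[-2.3000 0.1000 -0.1000 0.2000]
Step 2: x=[5.5147 9.0274 12.9703 15.0597] v=[-2.5530 0.1740 -0.1975 0.3970]
Step 3: x=[5.2394 9.0491 12.9413 15.1185] v=[-2.7532 0.2170 -0.2902 0.5881]
Step 4: x=[4.9498 9.0716 12.9037 15.1955] v=[-2.8962 0.2253 -0.3760 0.7704]
Step 5: x=[4.6519 9.0912 12.8584 15.2896] v=[-2.9790 0.1963 -0.4530 0.9412]
Step 6: x=[4.3519 9.1041 12.8064 15.3994] v=[-3.0003 0.1291 -0.5198 1.0981]
Step 7: x=[4.0559 9.1065 12.7489 15.5233] v=[-2.9603 0.0241 -0.5753 1.2388]
Step 8: x=[3.7698 9.0948 12.6870 15.6594] v=[-2.8608 -0.1167 -0.6187 1.3614]

Answer: 3.7698 9.0948 12.6870 15.6594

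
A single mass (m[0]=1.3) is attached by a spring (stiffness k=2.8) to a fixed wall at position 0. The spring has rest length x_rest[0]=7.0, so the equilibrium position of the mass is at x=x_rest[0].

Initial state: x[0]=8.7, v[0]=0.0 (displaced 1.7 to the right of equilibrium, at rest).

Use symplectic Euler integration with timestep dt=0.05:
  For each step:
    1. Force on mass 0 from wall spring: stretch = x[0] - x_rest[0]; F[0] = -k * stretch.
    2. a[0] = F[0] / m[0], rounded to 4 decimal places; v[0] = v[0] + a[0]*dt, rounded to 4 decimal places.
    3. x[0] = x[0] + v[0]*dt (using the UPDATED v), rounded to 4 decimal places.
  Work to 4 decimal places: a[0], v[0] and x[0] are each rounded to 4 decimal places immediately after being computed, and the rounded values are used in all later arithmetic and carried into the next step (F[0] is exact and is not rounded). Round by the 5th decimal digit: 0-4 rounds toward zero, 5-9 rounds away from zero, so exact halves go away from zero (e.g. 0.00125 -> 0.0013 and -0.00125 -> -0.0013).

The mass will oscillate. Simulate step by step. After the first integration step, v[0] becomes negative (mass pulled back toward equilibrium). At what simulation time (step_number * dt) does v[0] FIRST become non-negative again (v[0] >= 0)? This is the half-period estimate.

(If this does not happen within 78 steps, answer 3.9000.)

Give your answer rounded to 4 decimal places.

Answer: 2.1500

Derivation:
Step 0: x=[8.7000] v=[0.0000]
Step 1: x=[8.6908] v=[-0.1831]
Step 2: x=[8.6725] v=[-0.3652]
Step 3: x=[8.6452] v=[-0.5453]
Step 4: x=[8.6091] v=[-0.7225]
Step 5: x=[8.5643] v=[-0.8958]
Step 6: x=[8.5111] v=[-1.0643]
Step 7: x=[8.4498] v=[-1.2270]
Step 8: x=[8.3806] v=[-1.3831]
Step 9: x=[8.3040] v=[-1.5318]
Step 10: x=[8.2204] v=[-1.6722]
Step 11: x=[8.1302] v=[-1.8036]
Step 12: x=[8.0339] v=[-1.9253]
Step 13: x=[7.9321] v=[-2.0366]
Step 14: x=[7.8253] v=[-2.1370]
Step 15: x=[7.7140] v=[-2.2259]
Step 16: x=[7.5989] v=[-2.3028]
Step 17: x=[7.4805] v=[-2.3673]
Step 18: x=[7.3596] v=[-2.4190]
Step 19: x=[7.2367] v=[-2.4577]
Step 20: x=[7.1125] v=[-2.4832]
Step 21: x=[6.9877] v=[-2.4953]
Step 22: x=[6.8630] v=[-2.4940]
Step 23: x=[6.7390] v=[-2.4792]
Step 24: x=[6.6164] v=[-2.4511]
Step 25: x=[6.4959] v=[-2.4098]
Step 26: x=[6.3781] v=[-2.3555]
Step 27: x=[6.2637] v=[-2.2885]
Step 28: x=[6.1532] v=[-2.2092]
Step 29: x=[6.0473] v=[-2.1180]
Step 30: x=[5.9465] v=[-2.0154]
Step 31: x=[5.8514] v=[-1.9019]
Step 32: x=[5.7625] v=[-1.7782]
Step 33: x=[5.6803] v=[-1.6449]
Step 34: x=[5.6052] v=[-1.5028]
Step 35: x=[5.5376] v=[-1.3526]
Step 36: x=[5.4778] v=[-1.1951]
Step 37: x=[5.4262] v=[-1.0312]
Step 38: x=[5.3831] v=[-0.8617]
Step 39: x=[5.3487] v=[-0.6876]
Step 40: x=[5.3232] v=[-0.5098]
Step 41: x=[5.3067] v=[-0.3292]
Step 42: x=[5.2994] v=[-0.1468]
Step 43: x=[5.3012] v=[0.0363]
First v>=0 after going negative at step 43, time=2.1500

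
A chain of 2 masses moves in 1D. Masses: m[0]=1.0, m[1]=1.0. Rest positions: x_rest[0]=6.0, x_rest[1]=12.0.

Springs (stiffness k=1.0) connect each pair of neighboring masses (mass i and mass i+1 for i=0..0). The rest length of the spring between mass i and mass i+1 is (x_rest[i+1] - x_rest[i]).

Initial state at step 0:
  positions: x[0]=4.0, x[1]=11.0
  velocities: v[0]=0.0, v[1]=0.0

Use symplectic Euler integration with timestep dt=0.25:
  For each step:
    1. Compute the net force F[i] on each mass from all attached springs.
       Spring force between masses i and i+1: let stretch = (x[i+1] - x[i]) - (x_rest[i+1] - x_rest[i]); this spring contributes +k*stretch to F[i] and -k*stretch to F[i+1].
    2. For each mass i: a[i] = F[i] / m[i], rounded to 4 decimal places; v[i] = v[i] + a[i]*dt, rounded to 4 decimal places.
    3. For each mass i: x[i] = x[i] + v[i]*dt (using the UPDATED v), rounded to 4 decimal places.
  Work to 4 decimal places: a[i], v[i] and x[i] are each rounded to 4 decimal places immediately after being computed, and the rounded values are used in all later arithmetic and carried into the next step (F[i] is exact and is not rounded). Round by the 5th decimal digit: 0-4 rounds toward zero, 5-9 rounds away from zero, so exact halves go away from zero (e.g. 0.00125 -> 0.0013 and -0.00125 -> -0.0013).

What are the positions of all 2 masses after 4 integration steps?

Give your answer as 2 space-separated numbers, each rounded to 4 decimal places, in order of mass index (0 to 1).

Step 0: x=[4.0000 11.0000] v=[0.0000 0.0000]
Step 1: x=[4.0625 10.9375] v=[0.2500 -0.2500]
Step 2: x=[4.1797 10.8203] v=[0.4688 -0.4688]
Step 3: x=[4.3370 10.6631] v=[0.6290 -0.6290]
Step 4: x=[4.5146 10.4855] v=[0.7105 -0.7105]

Answer: 4.5146 10.4855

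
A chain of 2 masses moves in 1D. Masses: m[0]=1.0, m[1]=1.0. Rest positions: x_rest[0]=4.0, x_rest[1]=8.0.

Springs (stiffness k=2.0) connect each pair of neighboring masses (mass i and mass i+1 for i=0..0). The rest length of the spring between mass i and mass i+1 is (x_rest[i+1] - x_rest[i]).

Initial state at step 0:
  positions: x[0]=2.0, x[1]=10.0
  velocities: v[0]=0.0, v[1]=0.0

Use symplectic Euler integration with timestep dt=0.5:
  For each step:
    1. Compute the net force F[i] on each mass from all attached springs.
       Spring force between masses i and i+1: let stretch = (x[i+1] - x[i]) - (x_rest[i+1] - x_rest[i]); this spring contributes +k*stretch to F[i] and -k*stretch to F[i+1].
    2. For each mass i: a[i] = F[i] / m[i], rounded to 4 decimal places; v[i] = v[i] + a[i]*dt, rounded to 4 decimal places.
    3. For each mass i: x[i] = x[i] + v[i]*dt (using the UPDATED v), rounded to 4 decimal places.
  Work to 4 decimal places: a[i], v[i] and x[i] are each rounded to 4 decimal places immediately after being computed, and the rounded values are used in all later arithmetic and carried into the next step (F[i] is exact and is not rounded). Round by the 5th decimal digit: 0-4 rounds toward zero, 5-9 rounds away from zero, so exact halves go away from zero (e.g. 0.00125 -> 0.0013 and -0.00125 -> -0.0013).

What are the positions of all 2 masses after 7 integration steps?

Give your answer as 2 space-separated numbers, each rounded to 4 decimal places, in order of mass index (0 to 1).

Step 0: x=[2.0000 10.0000] v=[0.0000 0.0000]
Step 1: x=[4.0000 8.0000] v=[4.0000 -4.0000]
Step 2: x=[6.0000 6.0000] v=[4.0000 -4.0000]
Step 3: x=[6.0000 6.0000] v=[0.0000 0.0000]
Step 4: x=[4.0000 8.0000] v=[-4.0000 4.0000]
Step 5: x=[2.0000 10.0000] v=[-4.0000 4.0000]
Step 6: x=[2.0000 10.0000] v=[0.0000 0.0000]
Step 7: x=[4.0000 8.0000] v=[4.0000 -4.0000]

Answer: 4.0000 8.0000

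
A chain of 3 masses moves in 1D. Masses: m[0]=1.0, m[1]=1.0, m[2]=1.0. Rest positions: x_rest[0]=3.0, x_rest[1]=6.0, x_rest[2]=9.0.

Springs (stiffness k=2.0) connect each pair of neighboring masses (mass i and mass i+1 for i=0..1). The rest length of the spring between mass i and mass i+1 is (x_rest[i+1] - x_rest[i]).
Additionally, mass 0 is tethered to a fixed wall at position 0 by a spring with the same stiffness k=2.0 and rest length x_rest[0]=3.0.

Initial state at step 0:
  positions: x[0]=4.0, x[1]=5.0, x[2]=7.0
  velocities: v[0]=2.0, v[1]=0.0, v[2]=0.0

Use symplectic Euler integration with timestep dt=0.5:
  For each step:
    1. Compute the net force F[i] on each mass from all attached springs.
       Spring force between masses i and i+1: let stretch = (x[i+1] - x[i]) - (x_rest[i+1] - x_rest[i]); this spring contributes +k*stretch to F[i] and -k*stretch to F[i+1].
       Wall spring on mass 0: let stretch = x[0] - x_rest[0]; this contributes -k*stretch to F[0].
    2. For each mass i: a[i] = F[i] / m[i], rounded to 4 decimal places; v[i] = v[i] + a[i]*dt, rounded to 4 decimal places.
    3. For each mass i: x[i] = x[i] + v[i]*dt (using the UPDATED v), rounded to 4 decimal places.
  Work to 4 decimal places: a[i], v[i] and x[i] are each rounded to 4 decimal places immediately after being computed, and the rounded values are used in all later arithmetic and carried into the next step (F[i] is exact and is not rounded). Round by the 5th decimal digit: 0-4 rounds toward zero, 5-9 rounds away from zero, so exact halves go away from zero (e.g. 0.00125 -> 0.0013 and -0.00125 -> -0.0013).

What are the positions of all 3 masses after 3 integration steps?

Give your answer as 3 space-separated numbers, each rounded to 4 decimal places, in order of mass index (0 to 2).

Answer: 1.7500 5.8750 9.7500

Derivation:
Step 0: x=[4.0000 5.0000 7.0000] v=[2.0000 0.0000 0.0000]
Step 1: x=[3.5000 5.5000 7.5000] v=[-1.0000 1.0000 1.0000]
Step 2: x=[2.2500 6.0000 8.5000] v=[-2.5000 1.0000 2.0000]
Step 3: x=[1.7500 5.8750 9.7500] v=[-1.0000 -0.2500 2.5000]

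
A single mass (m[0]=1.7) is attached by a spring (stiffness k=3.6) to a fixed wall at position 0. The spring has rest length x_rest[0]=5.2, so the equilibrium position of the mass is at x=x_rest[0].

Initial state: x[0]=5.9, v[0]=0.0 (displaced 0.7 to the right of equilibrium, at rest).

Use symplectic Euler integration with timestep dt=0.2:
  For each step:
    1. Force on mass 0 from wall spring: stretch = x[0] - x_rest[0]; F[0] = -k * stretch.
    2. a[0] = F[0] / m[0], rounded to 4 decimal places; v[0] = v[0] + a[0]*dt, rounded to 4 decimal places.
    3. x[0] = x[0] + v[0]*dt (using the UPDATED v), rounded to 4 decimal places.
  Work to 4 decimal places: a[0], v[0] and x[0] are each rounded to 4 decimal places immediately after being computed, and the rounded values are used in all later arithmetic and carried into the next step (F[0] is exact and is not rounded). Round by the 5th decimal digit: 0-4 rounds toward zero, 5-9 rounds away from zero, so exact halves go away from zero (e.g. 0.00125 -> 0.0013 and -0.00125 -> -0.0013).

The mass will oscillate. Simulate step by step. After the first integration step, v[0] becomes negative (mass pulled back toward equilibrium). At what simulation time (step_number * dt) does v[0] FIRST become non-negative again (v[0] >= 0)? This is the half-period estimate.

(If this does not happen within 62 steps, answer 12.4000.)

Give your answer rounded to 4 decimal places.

Step 0: x=[5.9000] v=[0.0000]
Step 1: x=[5.8407] v=[-0.2965]
Step 2: x=[5.7271] v=[-0.5679]
Step 3: x=[5.5689] v=[-0.7911]
Step 4: x=[5.3794] v=[-0.9473]
Step 5: x=[5.1747] v=[-1.0233]
Step 6: x=[4.9722] v=[-1.0126]
Step 7: x=[4.7890] v=[-0.9161]
Step 8: x=[4.6406] v=[-0.7420]
Step 9: x=[4.5396] v=[-0.5051]
Step 10: x=[4.4945] v=[-0.2254]
Step 11: x=[4.5092] v=[0.0734]
First v>=0 after going negative at step 11, time=2.2000

Answer: 2.2000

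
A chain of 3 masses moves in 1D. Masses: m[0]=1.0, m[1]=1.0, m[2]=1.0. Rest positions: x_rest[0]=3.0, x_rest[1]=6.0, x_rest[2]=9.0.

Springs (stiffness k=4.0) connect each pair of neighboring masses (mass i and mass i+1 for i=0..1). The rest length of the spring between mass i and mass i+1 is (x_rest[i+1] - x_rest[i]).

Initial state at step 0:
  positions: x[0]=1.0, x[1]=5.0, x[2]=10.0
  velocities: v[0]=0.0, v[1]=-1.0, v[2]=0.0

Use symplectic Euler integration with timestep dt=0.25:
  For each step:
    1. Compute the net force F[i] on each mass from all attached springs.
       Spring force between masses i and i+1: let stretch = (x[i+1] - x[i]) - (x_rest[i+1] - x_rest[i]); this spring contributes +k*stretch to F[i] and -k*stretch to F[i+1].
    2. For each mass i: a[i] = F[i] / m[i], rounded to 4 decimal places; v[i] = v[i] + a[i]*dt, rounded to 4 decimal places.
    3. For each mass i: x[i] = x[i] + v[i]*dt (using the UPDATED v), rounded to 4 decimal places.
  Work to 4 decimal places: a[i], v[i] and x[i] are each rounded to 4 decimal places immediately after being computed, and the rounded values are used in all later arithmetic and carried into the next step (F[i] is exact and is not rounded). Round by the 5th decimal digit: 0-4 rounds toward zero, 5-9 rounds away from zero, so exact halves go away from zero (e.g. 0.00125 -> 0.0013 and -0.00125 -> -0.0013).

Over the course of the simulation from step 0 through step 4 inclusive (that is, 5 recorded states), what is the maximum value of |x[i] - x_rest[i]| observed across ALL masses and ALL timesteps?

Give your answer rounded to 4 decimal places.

Answer: 2.1641

Derivation:
Step 0: x=[1.0000 5.0000 10.0000] v=[0.0000 -1.0000 0.0000]
Step 1: x=[1.2500 5.0000 9.5000] v=[1.0000 0.0000 -2.0000]
Step 2: x=[1.6875 5.1875 8.6250] v=[1.7500 0.7500 -3.5000]
Step 3: x=[2.2500 5.3594 7.6406] v=[2.2500 0.6875 -3.9375]
Step 4: x=[2.8399 5.3242 6.8359] v=[2.3594 -0.1407 -3.2187]
Max displacement = 2.1641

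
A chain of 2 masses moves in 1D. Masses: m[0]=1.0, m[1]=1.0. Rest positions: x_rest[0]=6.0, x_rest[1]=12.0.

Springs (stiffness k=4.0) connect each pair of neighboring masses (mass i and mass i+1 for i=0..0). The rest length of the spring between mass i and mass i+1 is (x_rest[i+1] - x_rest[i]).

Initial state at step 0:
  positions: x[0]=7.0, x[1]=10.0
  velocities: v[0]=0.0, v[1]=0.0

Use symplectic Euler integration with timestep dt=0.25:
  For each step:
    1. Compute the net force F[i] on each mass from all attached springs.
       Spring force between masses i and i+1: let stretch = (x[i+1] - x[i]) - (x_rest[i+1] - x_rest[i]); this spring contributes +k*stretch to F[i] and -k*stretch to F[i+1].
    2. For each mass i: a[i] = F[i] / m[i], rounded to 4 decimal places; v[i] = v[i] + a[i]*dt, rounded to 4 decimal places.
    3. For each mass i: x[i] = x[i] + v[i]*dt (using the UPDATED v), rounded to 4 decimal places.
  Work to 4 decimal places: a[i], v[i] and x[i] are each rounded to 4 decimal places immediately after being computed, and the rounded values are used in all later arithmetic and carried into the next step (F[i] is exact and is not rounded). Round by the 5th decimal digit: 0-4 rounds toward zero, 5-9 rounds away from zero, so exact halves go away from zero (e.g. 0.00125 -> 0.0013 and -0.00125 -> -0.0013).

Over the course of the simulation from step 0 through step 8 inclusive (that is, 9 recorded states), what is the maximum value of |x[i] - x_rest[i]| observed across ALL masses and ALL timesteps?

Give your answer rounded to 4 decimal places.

Answer: 2.0937

Derivation:
Step 0: x=[7.0000 10.0000] v=[0.0000 0.0000]
Step 1: x=[6.2500 10.7500] v=[-3.0000 3.0000]
Step 2: x=[5.1250 11.8750] v=[-4.5000 4.5000]
Step 3: x=[4.1875 12.8125] v=[-3.7500 3.7500]
Step 4: x=[3.9063 13.0938] v=[-1.1250 1.1250]
Step 5: x=[4.4219 12.5782] v=[2.0625 -2.0625]
Step 6: x=[5.4766 11.5235] v=[4.2188 -4.2188]
Step 7: x=[6.5430 10.4571] v=[4.2657 -4.2657]
Step 8: x=[7.0880 9.9122] v=[2.1798 -2.1798]
Max displacement = 2.0937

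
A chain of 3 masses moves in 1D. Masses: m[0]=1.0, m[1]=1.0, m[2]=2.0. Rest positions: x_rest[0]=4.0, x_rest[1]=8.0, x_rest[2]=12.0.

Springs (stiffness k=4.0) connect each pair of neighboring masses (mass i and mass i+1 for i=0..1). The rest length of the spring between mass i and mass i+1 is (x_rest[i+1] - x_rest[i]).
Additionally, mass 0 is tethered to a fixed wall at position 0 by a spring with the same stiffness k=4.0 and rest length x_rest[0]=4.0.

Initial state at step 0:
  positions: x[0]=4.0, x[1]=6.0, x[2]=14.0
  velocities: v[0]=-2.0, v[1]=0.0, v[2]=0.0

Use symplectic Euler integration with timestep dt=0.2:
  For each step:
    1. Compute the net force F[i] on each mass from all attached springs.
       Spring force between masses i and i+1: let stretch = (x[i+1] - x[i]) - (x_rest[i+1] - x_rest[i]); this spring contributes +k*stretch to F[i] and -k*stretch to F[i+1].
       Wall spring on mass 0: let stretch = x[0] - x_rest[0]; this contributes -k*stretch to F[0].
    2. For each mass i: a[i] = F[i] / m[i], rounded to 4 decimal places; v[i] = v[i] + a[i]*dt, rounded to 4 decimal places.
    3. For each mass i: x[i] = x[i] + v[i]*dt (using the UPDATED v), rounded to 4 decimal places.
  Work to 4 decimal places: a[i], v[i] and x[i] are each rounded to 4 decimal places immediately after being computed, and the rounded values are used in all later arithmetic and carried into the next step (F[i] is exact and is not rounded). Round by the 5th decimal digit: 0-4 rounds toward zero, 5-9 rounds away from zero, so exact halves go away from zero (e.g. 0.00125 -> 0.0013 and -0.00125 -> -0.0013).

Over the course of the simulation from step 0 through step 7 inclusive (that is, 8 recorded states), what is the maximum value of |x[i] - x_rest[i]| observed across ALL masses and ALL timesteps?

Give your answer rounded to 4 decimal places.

Answer: 2.8792

Derivation:
Step 0: x=[4.0000 6.0000 14.0000] v=[-2.0000 0.0000 0.0000]
Step 1: x=[3.2800 6.9600 13.6800] v=[-3.6000 4.8000 -1.6000]
Step 2: x=[2.6240 8.4064 13.1424] v=[-3.2800 7.2320 -2.6880]
Step 3: x=[2.4733 9.6854 12.5459] v=[-0.7533 6.3949 -2.9824]
Step 4: x=[3.0808 10.2681 12.0406] v=[3.0377 2.9136 -2.5266]
Step 5: x=[4.3454 9.9845 11.7135] v=[6.3229 -1.4182 -1.6356]
Step 6: x=[5.8170 9.0752 11.5681] v=[7.3579 -4.5463 -0.7272]
Step 7: x=[6.8792 8.0435 11.5432] v=[5.3109 -5.1585 -0.1244]
Max displacement = 2.8792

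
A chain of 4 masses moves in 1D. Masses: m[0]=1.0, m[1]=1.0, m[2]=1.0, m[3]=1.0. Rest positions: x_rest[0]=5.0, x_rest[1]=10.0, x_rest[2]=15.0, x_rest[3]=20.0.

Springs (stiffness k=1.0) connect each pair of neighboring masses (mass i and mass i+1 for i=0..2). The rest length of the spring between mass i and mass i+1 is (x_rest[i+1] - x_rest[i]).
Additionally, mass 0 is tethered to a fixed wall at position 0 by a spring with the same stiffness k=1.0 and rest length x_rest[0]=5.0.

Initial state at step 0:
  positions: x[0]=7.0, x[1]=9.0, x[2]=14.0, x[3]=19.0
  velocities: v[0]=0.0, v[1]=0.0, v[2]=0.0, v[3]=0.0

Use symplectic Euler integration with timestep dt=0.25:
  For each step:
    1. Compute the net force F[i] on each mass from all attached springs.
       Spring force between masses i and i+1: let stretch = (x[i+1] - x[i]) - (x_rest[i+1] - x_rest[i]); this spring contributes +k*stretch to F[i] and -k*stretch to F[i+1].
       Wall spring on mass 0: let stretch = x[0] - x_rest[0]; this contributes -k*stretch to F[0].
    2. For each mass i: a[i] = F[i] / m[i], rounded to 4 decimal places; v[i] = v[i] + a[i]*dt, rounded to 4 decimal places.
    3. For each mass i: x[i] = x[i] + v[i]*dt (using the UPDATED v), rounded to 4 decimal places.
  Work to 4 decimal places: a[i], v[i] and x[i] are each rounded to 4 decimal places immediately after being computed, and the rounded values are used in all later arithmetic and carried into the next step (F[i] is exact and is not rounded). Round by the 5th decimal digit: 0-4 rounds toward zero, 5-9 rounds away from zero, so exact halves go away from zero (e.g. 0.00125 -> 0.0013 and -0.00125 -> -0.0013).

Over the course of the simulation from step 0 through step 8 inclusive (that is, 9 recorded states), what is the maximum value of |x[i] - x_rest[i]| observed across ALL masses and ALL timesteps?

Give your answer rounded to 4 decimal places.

Answer: 2.0039

Derivation:
Step 0: x=[7.0000 9.0000 14.0000 19.0000] v=[0.0000 0.0000 0.0000 0.0000]
Step 1: x=[6.6875 9.1875 14.0000 19.0000] v=[-1.2500 0.7500 0.0000 0.0000]
Step 2: x=[6.1133 9.5195 14.0117 19.0000] v=[-2.2969 1.3281 0.0469 0.0000]
Step 3: x=[5.3699 9.9194 14.0544 19.0007] v=[-2.9737 1.5996 0.1709 0.0029]
Step 4: x=[4.5752 10.2934 14.1478 19.0048] v=[-3.1788 1.4960 0.3737 0.0163]
Step 5: x=[3.8519 10.5509 14.3039 19.0178] v=[-2.8931 1.0301 0.6244 0.0521]
Step 6: x=[3.3066 10.6243 14.5201 19.0487] v=[-2.1813 0.2936 0.8646 0.1236]
Step 7: x=[3.0120 10.4838 14.7758 19.1091] v=[-1.1785 -0.5619 1.0228 0.2415]
Step 8: x=[2.9961 10.1446 15.0341 19.2112] v=[-0.0636 -1.3569 1.0331 0.4082]
Max displacement = 2.0039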